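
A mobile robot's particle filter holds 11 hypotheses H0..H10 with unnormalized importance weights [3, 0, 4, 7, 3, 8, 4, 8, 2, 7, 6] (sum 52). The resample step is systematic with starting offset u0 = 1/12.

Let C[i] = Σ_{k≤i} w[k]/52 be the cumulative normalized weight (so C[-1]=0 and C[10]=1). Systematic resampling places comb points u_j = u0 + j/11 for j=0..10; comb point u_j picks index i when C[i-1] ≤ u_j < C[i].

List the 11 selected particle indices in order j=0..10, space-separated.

2 3 3 5 5 6 7 8 9 10 10

C = [3/52, 3/52, 7/52, 7/26, 17/52, 25/52, 29/52, 37/52, 3/4, 23/26, 1]
j=0: u_0=1/12 ∈ [3/52, 7/52) → index 2
j=1: u_1=23/132 ∈ [7/52, 7/26) → index 3
j=2: u_2=35/132 ∈ [7/52, 7/26) → index 3
j=3: u_3=47/132 ∈ [17/52, 25/52) → index 5
j=4: u_4=59/132 ∈ [17/52, 25/52) → index 5
j=5: u_5=71/132 ∈ [25/52, 29/52) → index 6
j=6: u_6=83/132 ∈ [29/52, 37/52) → index 7
j=7: u_7=95/132 ∈ [37/52, 3/4) → index 8
j=8: u_8=107/132 ∈ [3/4, 23/26) → index 9
j=9: u_9=119/132 ∈ [23/26, 1) → index 10
j=10: u_10=131/132 ∈ [23/26, 1) → index 10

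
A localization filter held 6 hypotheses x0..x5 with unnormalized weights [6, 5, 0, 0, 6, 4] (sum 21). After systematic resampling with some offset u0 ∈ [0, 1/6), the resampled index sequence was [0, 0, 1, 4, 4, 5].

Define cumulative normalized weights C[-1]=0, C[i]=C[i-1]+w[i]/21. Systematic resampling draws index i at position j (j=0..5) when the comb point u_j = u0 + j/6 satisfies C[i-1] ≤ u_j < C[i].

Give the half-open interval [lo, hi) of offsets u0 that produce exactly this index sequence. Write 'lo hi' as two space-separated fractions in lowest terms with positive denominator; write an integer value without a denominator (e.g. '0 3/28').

C = [2/7, 11/21, 11/21, 11/21, 17/21, 1]
j=0 picked index 0: u0 ∈ [0, 2/7)
j=1 picked index 0: u0 ∈ [-1/6, 5/42)
j=2 picked index 1: u0 ∈ [-1/21, 4/21)
j=3 picked index 4: u0 ∈ [1/42, 13/42)
j=4 picked index 4: u0 ∈ [-1/7, 1/7)
j=5 picked index 5: u0 ∈ [-1/42, 1/6)
intersection: [1/42, 5/42)

1/42 5/42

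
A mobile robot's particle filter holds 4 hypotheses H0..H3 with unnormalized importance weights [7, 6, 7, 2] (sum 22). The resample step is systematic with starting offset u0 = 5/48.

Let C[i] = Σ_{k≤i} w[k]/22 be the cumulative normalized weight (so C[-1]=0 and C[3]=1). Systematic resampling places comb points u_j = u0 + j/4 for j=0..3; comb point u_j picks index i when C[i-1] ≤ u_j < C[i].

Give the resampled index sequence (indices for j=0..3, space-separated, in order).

0 1 2 2

C = [7/22, 13/22, 10/11, 1]
j=0: u_0=5/48 ∈ [0, 7/22) → index 0
j=1: u_1=17/48 ∈ [7/22, 13/22) → index 1
j=2: u_2=29/48 ∈ [13/22, 10/11) → index 2
j=3: u_3=41/48 ∈ [13/22, 10/11) → index 2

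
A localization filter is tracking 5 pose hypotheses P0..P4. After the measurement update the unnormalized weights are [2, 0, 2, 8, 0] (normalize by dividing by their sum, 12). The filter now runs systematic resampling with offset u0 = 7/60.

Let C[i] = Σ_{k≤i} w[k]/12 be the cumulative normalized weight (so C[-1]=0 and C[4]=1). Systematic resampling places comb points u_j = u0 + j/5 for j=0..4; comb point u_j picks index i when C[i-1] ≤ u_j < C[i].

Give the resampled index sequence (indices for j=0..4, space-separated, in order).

0 2 3 3 3

C = [1/6, 1/6, 1/3, 1, 1]
j=0: u_0=7/60 ∈ [0, 1/6) → index 0
j=1: u_1=19/60 ∈ [1/6, 1/3) → index 2
j=2: u_2=31/60 ∈ [1/3, 1) → index 3
j=3: u_3=43/60 ∈ [1/3, 1) → index 3
j=4: u_4=11/12 ∈ [1/3, 1) → index 3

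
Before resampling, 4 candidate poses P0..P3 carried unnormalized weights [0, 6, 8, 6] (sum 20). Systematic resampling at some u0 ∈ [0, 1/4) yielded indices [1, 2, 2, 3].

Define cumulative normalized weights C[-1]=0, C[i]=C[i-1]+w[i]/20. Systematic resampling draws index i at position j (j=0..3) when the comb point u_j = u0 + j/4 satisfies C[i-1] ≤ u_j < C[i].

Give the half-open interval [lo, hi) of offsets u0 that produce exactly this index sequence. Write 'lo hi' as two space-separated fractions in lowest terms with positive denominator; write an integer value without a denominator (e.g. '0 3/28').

C = [0, 3/10, 7/10, 1]
j=0 picked index 1: u0 ∈ [0, 3/10)
j=1 picked index 2: u0 ∈ [1/20, 9/20)
j=2 picked index 2: u0 ∈ [-1/5, 1/5)
j=3 picked index 3: u0 ∈ [-1/20, 1/4)
intersection: [1/20, 1/5)

1/20 1/5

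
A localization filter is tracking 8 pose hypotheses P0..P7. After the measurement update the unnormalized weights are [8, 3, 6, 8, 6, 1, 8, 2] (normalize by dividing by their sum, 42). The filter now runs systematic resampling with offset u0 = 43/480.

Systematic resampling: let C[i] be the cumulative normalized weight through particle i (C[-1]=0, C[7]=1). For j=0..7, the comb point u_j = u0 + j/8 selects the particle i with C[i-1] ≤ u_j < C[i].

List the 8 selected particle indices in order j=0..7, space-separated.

C = [4/21, 11/42, 17/42, 25/42, 31/42, 16/21, 20/21, 1]
j=0: u_0=43/480 ∈ [0, 4/21) → index 0
j=1: u_1=103/480 ∈ [4/21, 11/42) → index 1
j=2: u_2=163/480 ∈ [11/42, 17/42) → index 2
j=3: u_3=223/480 ∈ [17/42, 25/42) → index 3
j=4: u_4=283/480 ∈ [17/42, 25/42) → index 3
j=5: u_5=343/480 ∈ [25/42, 31/42) → index 4
j=6: u_6=403/480 ∈ [16/21, 20/21) → index 6
j=7: u_7=463/480 ∈ [20/21, 1) → index 7

0 1 2 3 3 4 6 7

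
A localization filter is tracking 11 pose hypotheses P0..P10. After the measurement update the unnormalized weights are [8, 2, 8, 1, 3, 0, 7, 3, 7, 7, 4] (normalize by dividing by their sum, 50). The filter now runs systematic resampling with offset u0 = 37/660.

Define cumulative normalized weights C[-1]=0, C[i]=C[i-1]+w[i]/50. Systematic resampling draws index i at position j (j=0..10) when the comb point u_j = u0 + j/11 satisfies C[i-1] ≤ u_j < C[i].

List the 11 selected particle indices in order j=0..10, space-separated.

0 0 2 2 4 6 7 8 9 9 10

C = [4/25, 1/5, 9/25, 19/50, 11/25, 11/25, 29/50, 16/25, 39/50, 23/25, 1]
j=0: u_0=37/660 ∈ [0, 4/25) → index 0
j=1: u_1=97/660 ∈ [0, 4/25) → index 0
j=2: u_2=157/660 ∈ [1/5, 9/25) → index 2
j=3: u_3=217/660 ∈ [1/5, 9/25) → index 2
j=4: u_4=277/660 ∈ [19/50, 11/25) → index 4
j=5: u_5=337/660 ∈ [11/25, 29/50) → index 6
j=6: u_6=397/660 ∈ [29/50, 16/25) → index 7
j=7: u_7=457/660 ∈ [16/25, 39/50) → index 8
j=8: u_8=47/60 ∈ [39/50, 23/25) → index 9
j=9: u_9=577/660 ∈ [39/50, 23/25) → index 9
j=10: u_10=637/660 ∈ [23/25, 1) → index 10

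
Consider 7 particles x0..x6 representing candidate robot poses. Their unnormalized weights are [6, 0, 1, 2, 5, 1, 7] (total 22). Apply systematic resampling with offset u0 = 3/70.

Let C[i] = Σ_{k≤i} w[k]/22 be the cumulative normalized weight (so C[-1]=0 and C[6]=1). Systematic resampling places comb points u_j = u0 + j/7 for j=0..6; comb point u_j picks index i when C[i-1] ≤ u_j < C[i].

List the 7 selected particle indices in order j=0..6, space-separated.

0 0 3 4 4 6 6

C = [3/11, 3/11, 7/22, 9/22, 7/11, 15/22, 1]
j=0: u_0=3/70 ∈ [0, 3/11) → index 0
j=1: u_1=13/70 ∈ [0, 3/11) → index 0
j=2: u_2=23/70 ∈ [7/22, 9/22) → index 3
j=3: u_3=33/70 ∈ [9/22, 7/11) → index 4
j=4: u_4=43/70 ∈ [9/22, 7/11) → index 4
j=5: u_5=53/70 ∈ [15/22, 1) → index 6
j=6: u_6=9/10 ∈ [15/22, 1) → index 6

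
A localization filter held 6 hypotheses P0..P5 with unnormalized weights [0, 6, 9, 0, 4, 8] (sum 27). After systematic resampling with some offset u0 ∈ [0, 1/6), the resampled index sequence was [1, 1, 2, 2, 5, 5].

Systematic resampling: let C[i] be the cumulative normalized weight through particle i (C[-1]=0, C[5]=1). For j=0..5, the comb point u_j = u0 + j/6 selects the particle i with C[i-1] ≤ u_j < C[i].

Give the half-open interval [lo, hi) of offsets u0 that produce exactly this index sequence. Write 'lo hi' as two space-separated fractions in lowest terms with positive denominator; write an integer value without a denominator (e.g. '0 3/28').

C = [0, 2/9, 5/9, 5/9, 19/27, 1]
j=0 picked index 1: u0 ∈ [0, 2/9)
j=1 picked index 1: u0 ∈ [-1/6, 1/18)
j=2 picked index 2: u0 ∈ [-1/9, 2/9)
j=3 picked index 2: u0 ∈ [-5/18, 1/18)
j=4 picked index 5: u0 ∈ [1/27, 1/3)
j=5 picked index 5: u0 ∈ [-7/54, 1/6)
intersection: [1/27, 1/18)

1/27 1/18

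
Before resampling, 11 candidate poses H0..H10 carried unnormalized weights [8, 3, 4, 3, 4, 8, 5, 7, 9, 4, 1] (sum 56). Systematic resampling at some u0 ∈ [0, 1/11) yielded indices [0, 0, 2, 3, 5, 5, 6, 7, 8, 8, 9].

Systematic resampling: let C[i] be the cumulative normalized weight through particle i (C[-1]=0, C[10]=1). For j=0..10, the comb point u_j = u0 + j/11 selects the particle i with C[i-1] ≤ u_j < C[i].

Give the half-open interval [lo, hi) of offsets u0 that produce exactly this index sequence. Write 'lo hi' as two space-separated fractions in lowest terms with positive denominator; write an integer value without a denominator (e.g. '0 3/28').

9/308 15/308

C = [1/7, 11/56, 15/56, 9/28, 11/28, 15/28, 5/8, 3/4, 51/56, 55/56, 1]
j=0 picked index 0: u0 ∈ [0, 1/7)
j=1 picked index 0: u0 ∈ [-1/11, 4/77)
j=2 picked index 2: u0 ∈ [9/616, 53/616)
j=3 picked index 3: u0 ∈ [-3/616, 15/308)
j=4 picked index 5: u0 ∈ [9/308, 53/308)
j=5 picked index 5: u0 ∈ [-19/308, 25/308)
j=6 picked index 6: u0 ∈ [-3/308, 7/88)
j=7 picked index 7: u0 ∈ [-1/88, 5/44)
j=8 picked index 8: u0 ∈ [1/44, 113/616)
j=9 picked index 8: u0 ∈ [-3/44, 57/616)
j=10 picked index 9: u0 ∈ [1/616, 45/616)
intersection: [9/308, 15/308)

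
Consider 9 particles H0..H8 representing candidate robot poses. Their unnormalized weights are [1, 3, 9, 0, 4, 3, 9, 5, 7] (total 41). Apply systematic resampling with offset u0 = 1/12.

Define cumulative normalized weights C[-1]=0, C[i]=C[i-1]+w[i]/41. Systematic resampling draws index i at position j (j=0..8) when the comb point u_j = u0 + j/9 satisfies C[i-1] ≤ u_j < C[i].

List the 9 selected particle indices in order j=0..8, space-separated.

1 2 2 5 6 6 7 8 8

C = [1/41, 4/41, 13/41, 13/41, 17/41, 20/41, 29/41, 34/41, 1]
j=0: u_0=1/12 ∈ [1/41, 4/41) → index 1
j=1: u_1=7/36 ∈ [4/41, 13/41) → index 2
j=2: u_2=11/36 ∈ [4/41, 13/41) → index 2
j=3: u_3=5/12 ∈ [17/41, 20/41) → index 5
j=4: u_4=19/36 ∈ [20/41, 29/41) → index 6
j=5: u_5=23/36 ∈ [20/41, 29/41) → index 6
j=6: u_6=3/4 ∈ [29/41, 34/41) → index 7
j=7: u_7=31/36 ∈ [34/41, 1) → index 8
j=8: u_8=35/36 ∈ [34/41, 1) → index 8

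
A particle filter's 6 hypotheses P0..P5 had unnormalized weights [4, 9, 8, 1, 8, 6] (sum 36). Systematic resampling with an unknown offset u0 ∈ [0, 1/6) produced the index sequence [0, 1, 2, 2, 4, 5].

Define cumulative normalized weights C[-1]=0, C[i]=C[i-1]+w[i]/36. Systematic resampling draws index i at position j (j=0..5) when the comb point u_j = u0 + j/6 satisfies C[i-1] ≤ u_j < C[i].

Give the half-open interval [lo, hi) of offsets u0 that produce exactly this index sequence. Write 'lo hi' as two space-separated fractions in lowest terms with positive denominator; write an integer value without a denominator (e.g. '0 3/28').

C = [1/9, 13/36, 7/12, 11/18, 5/6, 1]
j=0 picked index 0: u0 ∈ [0, 1/9)
j=1 picked index 1: u0 ∈ [-1/18, 7/36)
j=2 picked index 2: u0 ∈ [1/36, 1/4)
j=3 picked index 2: u0 ∈ [-5/36, 1/12)
j=4 picked index 4: u0 ∈ [-1/18, 1/6)
j=5 picked index 5: u0 ∈ [0, 1/6)
intersection: [1/36, 1/12)

1/36 1/12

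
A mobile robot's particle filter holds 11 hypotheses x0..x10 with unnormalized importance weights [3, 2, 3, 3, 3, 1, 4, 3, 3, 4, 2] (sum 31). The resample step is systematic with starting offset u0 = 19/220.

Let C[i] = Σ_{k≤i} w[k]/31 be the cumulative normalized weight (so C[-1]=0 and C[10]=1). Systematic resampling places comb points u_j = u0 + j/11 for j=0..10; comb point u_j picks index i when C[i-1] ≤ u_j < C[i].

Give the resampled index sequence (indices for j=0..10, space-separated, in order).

C = [3/31, 5/31, 8/31, 11/31, 14/31, 15/31, 19/31, 22/31, 25/31, 29/31, 1]
j=0: u_0=19/220 ∈ [0, 3/31) → index 0
j=1: u_1=39/220 ∈ [5/31, 8/31) → index 2
j=2: u_2=59/220 ∈ [8/31, 11/31) → index 3
j=3: u_3=79/220 ∈ [11/31, 14/31) → index 4
j=4: u_4=9/20 ∈ [11/31, 14/31) → index 4
j=5: u_5=119/220 ∈ [15/31, 19/31) → index 6
j=6: u_6=139/220 ∈ [19/31, 22/31) → index 7
j=7: u_7=159/220 ∈ [22/31, 25/31) → index 8
j=8: u_8=179/220 ∈ [25/31, 29/31) → index 9
j=9: u_9=199/220 ∈ [25/31, 29/31) → index 9
j=10: u_10=219/220 ∈ [29/31, 1) → index 10

0 2 3 4 4 6 7 8 9 9 10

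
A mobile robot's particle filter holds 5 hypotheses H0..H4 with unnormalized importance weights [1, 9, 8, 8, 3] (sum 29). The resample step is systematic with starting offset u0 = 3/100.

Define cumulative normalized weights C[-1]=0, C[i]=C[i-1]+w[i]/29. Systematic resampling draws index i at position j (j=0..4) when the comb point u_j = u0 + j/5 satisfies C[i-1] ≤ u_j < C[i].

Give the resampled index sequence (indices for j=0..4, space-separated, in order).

C = [1/29, 10/29, 18/29, 26/29, 1]
j=0: u_0=3/100 ∈ [0, 1/29) → index 0
j=1: u_1=23/100 ∈ [1/29, 10/29) → index 1
j=2: u_2=43/100 ∈ [10/29, 18/29) → index 2
j=3: u_3=63/100 ∈ [18/29, 26/29) → index 3
j=4: u_4=83/100 ∈ [18/29, 26/29) → index 3

0 1 2 3 3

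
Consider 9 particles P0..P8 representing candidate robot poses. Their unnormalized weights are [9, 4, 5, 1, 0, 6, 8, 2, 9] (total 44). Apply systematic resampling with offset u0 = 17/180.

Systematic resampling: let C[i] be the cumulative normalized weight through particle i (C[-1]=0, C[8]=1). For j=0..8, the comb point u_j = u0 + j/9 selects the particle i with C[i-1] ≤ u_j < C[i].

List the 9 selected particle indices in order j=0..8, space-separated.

C = [9/44, 13/44, 9/22, 19/44, 19/44, 25/44, 3/4, 35/44, 1]
j=0: u_0=17/180 ∈ [0, 9/44) → index 0
j=1: u_1=37/180 ∈ [9/44, 13/44) → index 1
j=2: u_2=19/60 ∈ [13/44, 9/22) → index 2
j=3: u_3=77/180 ∈ [9/22, 19/44) → index 3
j=4: u_4=97/180 ∈ [19/44, 25/44) → index 5
j=5: u_5=13/20 ∈ [25/44, 3/4) → index 6
j=6: u_6=137/180 ∈ [3/4, 35/44) → index 7
j=7: u_7=157/180 ∈ [35/44, 1) → index 8
j=8: u_8=59/60 ∈ [35/44, 1) → index 8

0 1 2 3 5 6 7 8 8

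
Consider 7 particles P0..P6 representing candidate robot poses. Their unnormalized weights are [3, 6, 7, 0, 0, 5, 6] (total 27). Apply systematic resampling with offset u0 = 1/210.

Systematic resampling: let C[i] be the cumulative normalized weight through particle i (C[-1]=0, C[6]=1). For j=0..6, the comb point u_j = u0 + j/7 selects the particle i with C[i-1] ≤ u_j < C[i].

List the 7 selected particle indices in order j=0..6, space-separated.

C = [1/9, 1/3, 16/27, 16/27, 16/27, 7/9, 1]
j=0: u_0=1/210 ∈ [0, 1/9) → index 0
j=1: u_1=31/210 ∈ [1/9, 1/3) → index 1
j=2: u_2=61/210 ∈ [1/9, 1/3) → index 1
j=3: u_3=13/30 ∈ [1/3, 16/27) → index 2
j=4: u_4=121/210 ∈ [1/3, 16/27) → index 2
j=5: u_5=151/210 ∈ [16/27, 7/9) → index 5
j=6: u_6=181/210 ∈ [7/9, 1) → index 6

0 1 1 2 2 5 6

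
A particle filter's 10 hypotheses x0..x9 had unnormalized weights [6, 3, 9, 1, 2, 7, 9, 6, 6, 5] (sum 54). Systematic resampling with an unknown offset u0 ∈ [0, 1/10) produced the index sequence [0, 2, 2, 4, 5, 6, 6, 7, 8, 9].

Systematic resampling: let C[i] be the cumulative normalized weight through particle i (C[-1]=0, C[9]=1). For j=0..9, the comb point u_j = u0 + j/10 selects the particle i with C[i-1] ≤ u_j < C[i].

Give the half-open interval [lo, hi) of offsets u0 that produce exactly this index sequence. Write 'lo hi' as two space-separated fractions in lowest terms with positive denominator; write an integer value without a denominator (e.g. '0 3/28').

1/15 23/270

C = [1/9, 1/6, 1/3, 19/54, 7/18, 14/27, 37/54, 43/54, 49/54, 1]
j=0 picked index 0: u0 ∈ [0, 1/9)
j=1 picked index 2: u0 ∈ [1/15, 7/30)
j=2 picked index 2: u0 ∈ [-1/30, 2/15)
j=3 picked index 4: u0 ∈ [7/135, 4/45)
j=4 picked index 5: u0 ∈ [-1/90, 16/135)
j=5 picked index 6: u0 ∈ [1/54, 5/27)
j=6 picked index 6: u0 ∈ [-11/135, 23/270)
j=7 picked index 7: u0 ∈ [-2/135, 13/135)
j=8 picked index 8: u0 ∈ [-1/270, 29/270)
j=9 picked index 9: u0 ∈ [1/135, 1/10)
intersection: [1/15, 23/270)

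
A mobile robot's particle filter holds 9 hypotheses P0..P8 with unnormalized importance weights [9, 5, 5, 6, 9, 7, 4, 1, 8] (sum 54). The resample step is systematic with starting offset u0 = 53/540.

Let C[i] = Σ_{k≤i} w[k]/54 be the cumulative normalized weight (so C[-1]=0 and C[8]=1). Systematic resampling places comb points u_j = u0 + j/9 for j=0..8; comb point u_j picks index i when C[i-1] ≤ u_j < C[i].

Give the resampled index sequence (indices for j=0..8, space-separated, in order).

C = [1/6, 7/27, 19/54, 25/54, 17/27, 41/54, 5/6, 23/27, 1]
j=0: u_0=53/540 ∈ [0, 1/6) → index 0
j=1: u_1=113/540 ∈ [1/6, 7/27) → index 1
j=2: u_2=173/540 ∈ [7/27, 19/54) → index 2
j=3: u_3=233/540 ∈ [19/54, 25/54) → index 3
j=4: u_4=293/540 ∈ [25/54, 17/27) → index 4
j=5: u_5=353/540 ∈ [17/27, 41/54) → index 5
j=6: u_6=413/540 ∈ [41/54, 5/6) → index 6
j=7: u_7=473/540 ∈ [23/27, 1) → index 8
j=8: u_8=533/540 ∈ [23/27, 1) → index 8

0 1 2 3 4 5 6 8 8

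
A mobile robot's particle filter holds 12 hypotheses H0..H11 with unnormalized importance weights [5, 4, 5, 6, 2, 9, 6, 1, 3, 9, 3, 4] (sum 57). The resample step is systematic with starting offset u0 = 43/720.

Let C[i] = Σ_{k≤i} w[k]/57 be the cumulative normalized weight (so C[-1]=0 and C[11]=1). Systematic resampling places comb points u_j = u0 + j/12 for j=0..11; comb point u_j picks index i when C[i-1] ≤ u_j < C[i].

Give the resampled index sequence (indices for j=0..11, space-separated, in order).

C = [5/57, 3/19, 14/57, 20/57, 22/57, 31/57, 37/57, 2/3, 41/57, 50/57, 53/57, 1]
j=0: u_0=43/720 ∈ [0, 5/57) → index 0
j=1: u_1=103/720 ∈ [5/57, 3/19) → index 1
j=2: u_2=163/720 ∈ [3/19, 14/57) → index 2
j=3: u_3=223/720 ∈ [14/57, 20/57) → index 3
j=4: u_4=283/720 ∈ [22/57, 31/57) → index 5
j=5: u_5=343/720 ∈ [22/57, 31/57) → index 5
j=6: u_6=403/720 ∈ [31/57, 37/57) → index 6
j=7: u_7=463/720 ∈ [31/57, 37/57) → index 6
j=8: u_8=523/720 ∈ [41/57, 50/57) → index 9
j=9: u_9=583/720 ∈ [41/57, 50/57) → index 9
j=10: u_10=643/720 ∈ [50/57, 53/57) → index 10
j=11: u_11=703/720 ∈ [53/57, 1) → index 11

0 1 2 3 5 5 6 6 9 9 10 11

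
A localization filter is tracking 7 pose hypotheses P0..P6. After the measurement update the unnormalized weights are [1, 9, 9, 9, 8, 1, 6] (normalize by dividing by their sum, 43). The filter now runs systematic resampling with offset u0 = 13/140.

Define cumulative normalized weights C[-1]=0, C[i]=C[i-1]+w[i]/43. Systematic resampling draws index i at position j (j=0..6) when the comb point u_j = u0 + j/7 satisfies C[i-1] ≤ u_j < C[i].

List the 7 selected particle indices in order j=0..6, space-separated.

1 2 2 3 4 4 6

C = [1/43, 10/43, 19/43, 28/43, 36/43, 37/43, 1]
j=0: u_0=13/140 ∈ [1/43, 10/43) → index 1
j=1: u_1=33/140 ∈ [10/43, 19/43) → index 2
j=2: u_2=53/140 ∈ [10/43, 19/43) → index 2
j=3: u_3=73/140 ∈ [19/43, 28/43) → index 3
j=4: u_4=93/140 ∈ [28/43, 36/43) → index 4
j=5: u_5=113/140 ∈ [28/43, 36/43) → index 4
j=6: u_6=19/20 ∈ [37/43, 1) → index 6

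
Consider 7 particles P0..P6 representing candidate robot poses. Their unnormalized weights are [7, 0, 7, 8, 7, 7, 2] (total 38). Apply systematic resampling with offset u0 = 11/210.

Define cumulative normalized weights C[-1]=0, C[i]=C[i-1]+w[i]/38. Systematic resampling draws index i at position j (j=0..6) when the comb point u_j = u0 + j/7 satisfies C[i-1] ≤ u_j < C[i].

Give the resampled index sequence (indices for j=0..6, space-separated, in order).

0 2 2 3 4 5 5

C = [7/38, 7/38, 7/19, 11/19, 29/38, 18/19, 1]
j=0: u_0=11/210 ∈ [0, 7/38) → index 0
j=1: u_1=41/210 ∈ [7/38, 7/19) → index 2
j=2: u_2=71/210 ∈ [7/38, 7/19) → index 2
j=3: u_3=101/210 ∈ [7/19, 11/19) → index 3
j=4: u_4=131/210 ∈ [11/19, 29/38) → index 4
j=5: u_5=23/30 ∈ [29/38, 18/19) → index 5
j=6: u_6=191/210 ∈ [29/38, 18/19) → index 5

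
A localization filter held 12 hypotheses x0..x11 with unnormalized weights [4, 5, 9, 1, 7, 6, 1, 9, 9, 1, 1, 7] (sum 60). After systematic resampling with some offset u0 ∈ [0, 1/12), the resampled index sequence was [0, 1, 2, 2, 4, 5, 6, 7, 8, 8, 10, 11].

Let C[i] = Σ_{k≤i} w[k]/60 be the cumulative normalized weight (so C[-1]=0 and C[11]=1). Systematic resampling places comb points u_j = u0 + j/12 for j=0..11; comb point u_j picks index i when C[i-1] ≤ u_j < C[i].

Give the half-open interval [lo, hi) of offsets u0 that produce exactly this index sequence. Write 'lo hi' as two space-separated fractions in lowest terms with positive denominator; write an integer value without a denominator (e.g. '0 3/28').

1/30 1/20

C = [1/15, 3/20, 3/10, 19/60, 13/30, 8/15, 11/20, 7/10, 17/20, 13/15, 53/60, 1]
j=0 picked index 0: u0 ∈ [0, 1/15)
j=1 picked index 1: u0 ∈ [-1/60, 1/15)
j=2 picked index 2: u0 ∈ [-1/60, 2/15)
j=3 picked index 2: u0 ∈ [-1/10, 1/20)
j=4 picked index 4: u0 ∈ [-1/60, 1/10)
j=5 picked index 5: u0 ∈ [1/60, 7/60)
j=6 picked index 6: u0 ∈ [1/30, 1/20)
j=7 picked index 7: u0 ∈ [-1/30, 7/60)
j=8 picked index 8: u0 ∈ [1/30, 11/60)
j=9 picked index 8: u0 ∈ [-1/20, 1/10)
j=10 picked index 10: u0 ∈ [1/30, 1/20)
j=11 picked index 11: u0 ∈ [-1/30, 1/12)
intersection: [1/30, 1/20)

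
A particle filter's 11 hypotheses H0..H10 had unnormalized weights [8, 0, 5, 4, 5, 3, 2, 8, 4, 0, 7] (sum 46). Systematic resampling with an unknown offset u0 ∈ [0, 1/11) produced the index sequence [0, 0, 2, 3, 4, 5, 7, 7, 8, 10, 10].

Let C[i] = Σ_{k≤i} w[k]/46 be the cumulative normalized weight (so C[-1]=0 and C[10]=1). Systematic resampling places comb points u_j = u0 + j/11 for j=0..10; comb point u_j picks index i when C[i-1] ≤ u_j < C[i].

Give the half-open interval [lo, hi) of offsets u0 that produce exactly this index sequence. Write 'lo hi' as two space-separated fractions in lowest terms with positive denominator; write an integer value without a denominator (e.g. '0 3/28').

C = [4/23, 4/23, 13/46, 17/46, 11/23, 25/46, 27/46, 35/46, 39/46, 39/46, 1]
j=0 picked index 0: u0 ∈ [0, 4/23)
j=1 picked index 0: u0 ∈ [-1/11, 21/253)
j=2 picked index 2: u0 ∈ [-2/253, 51/506)
j=3 picked index 3: u0 ∈ [5/506, 49/506)
j=4 picked index 4: u0 ∈ [3/506, 29/253)
j=5 picked index 5: u0 ∈ [6/253, 45/506)
j=6 picked index 7: u0 ∈ [21/506, 109/506)
j=7 picked index 7: u0 ∈ [-25/506, 63/506)
j=8 picked index 8: u0 ∈ [17/506, 61/506)
j=9 picked index 10: u0 ∈ [15/506, 2/11)
j=10 picked index 10: u0 ∈ [-31/506, 1/11)
intersection: [21/506, 21/253)

21/506 21/253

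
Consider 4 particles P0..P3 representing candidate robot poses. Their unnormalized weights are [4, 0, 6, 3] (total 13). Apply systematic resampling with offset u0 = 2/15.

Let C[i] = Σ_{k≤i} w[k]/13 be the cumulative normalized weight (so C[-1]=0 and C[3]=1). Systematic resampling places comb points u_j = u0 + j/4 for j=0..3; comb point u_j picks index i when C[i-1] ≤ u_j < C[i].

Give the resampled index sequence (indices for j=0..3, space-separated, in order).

C = [4/13, 4/13, 10/13, 1]
j=0: u_0=2/15 ∈ [0, 4/13) → index 0
j=1: u_1=23/60 ∈ [4/13, 10/13) → index 2
j=2: u_2=19/30 ∈ [4/13, 10/13) → index 2
j=3: u_3=53/60 ∈ [10/13, 1) → index 3

0 2 2 3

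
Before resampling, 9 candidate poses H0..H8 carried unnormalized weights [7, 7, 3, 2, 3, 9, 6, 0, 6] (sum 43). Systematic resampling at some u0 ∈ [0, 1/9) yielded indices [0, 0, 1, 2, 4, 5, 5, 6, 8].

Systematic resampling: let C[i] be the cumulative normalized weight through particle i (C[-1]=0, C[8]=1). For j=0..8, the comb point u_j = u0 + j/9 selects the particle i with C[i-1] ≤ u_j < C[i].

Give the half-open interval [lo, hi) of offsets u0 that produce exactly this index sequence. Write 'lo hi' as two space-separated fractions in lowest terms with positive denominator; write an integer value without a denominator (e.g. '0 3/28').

0 20/387

C = [7/43, 14/43, 17/43, 19/43, 22/43, 31/43, 37/43, 37/43, 1]
j=0 picked index 0: u0 ∈ [0, 7/43)
j=1 picked index 0: u0 ∈ [-1/9, 20/387)
j=2 picked index 1: u0 ∈ [-23/387, 40/387)
j=3 picked index 2: u0 ∈ [-1/129, 8/129)
j=4 picked index 4: u0 ∈ [-1/387, 26/387)
j=5 picked index 5: u0 ∈ [-17/387, 64/387)
j=6 picked index 5: u0 ∈ [-20/129, 7/129)
j=7 picked index 6: u0 ∈ [-22/387, 32/387)
j=8 picked index 8: u0 ∈ [-11/387, 1/9)
intersection: [0, 20/387)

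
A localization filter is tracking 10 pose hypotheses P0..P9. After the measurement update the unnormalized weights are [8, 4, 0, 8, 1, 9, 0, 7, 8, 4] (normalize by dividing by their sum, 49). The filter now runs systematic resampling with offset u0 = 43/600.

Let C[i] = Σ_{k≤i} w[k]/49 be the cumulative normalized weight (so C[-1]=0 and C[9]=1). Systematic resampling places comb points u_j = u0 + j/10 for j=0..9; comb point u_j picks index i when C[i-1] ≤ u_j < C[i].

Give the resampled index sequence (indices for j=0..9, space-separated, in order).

C = [8/49, 12/49, 12/49, 20/49, 3/7, 30/49, 30/49, 37/49, 45/49, 1]
j=0: u_0=43/600 ∈ [0, 8/49) → index 0
j=1: u_1=103/600 ∈ [8/49, 12/49) → index 1
j=2: u_2=163/600 ∈ [12/49, 20/49) → index 3
j=3: u_3=223/600 ∈ [12/49, 20/49) → index 3
j=4: u_4=283/600 ∈ [3/7, 30/49) → index 5
j=5: u_5=343/600 ∈ [3/7, 30/49) → index 5
j=6: u_6=403/600 ∈ [30/49, 37/49) → index 7
j=7: u_7=463/600 ∈ [37/49, 45/49) → index 8
j=8: u_8=523/600 ∈ [37/49, 45/49) → index 8
j=9: u_9=583/600 ∈ [45/49, 1) → index 9

0 1 3 3 5 5 7 8 8 9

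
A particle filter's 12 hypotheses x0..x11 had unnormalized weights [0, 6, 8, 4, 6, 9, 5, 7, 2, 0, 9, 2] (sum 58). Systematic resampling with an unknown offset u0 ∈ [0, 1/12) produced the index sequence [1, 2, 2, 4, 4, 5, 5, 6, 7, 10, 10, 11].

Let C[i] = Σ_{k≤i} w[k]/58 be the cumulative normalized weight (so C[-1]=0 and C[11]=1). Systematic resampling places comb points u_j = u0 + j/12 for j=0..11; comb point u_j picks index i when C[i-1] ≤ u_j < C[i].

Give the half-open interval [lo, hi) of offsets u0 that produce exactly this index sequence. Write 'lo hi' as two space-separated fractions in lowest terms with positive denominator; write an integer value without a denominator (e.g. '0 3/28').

C = [0, 3/29, 7/29, 9/29, 12/29, 33/58, 19/29, 45/58, 47/58, 47/58, 28/29, 1]
j=0 picked index 1: u0 ∈ [0, 3/29)
j=1 picked index 2: u0 ∈ [7/348, 55/348)
j=2 picked index 2: u0 ∈ [-11/174, 13/174)
j=3 picked index 4: u0 ∈ [7/116, 19/116)
j=4 picked index 4: u0 ∈ [-2/87, 7/87)
j=5 picked index 5: u0 ∈ [-1/348, 53/348)
j=6 picked index 5: u0 ∈ [-5/58, 2/29)
j=7 picked index 6: u0 ∈ [-5/348, 25/348)
j=8 picked index 7: u0 ∈ [-1/87, 19/174)
j=9 picked index 10: u0 ∈ [7/116, 25/116)
j=10 picked index 10: u0 ∈ [-2/87, 23/174)
j=11 picked index 11: u0 ∈ [17/348, 1/12)
intersection: [7/116, 2/29)

7/116 2/29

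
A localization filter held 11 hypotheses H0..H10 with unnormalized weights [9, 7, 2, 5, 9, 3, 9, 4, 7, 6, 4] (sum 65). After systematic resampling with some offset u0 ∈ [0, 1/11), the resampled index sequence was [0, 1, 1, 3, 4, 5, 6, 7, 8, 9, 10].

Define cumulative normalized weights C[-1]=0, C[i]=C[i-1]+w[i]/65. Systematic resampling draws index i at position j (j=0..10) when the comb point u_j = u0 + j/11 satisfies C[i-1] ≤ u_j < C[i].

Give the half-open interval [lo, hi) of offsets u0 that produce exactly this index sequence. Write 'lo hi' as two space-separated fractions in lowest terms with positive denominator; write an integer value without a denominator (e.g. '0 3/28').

C = [9/65, 16/65, 18/65, 23/65, 32/65, 7/13, 44/65, 48/65, 11/13, 61/65, 1]
j=0 picked index 0: u0 ∈ [0, 9/65)
j=1 picked index 1: u0 ∈ [34/715, 111/715)
j=2 picked index 1: u0 ∈ [-31/715, 46/715)
j=3 picked index 3: u0 ∈ [3/715, 58/715)
j=4 picked index 4: u0 ∈ [-7/715, 92/715)
j=5 picked index 5: u0 ∈ [27/715, 12/143)
j=6 picked index 6: u0 ∈ [-1/143, 94/715)
j=7 picked index 7: u0 ∈ [29/715, 73/715)
j=8 picked index 8: u0 ∈ [8/715, 17/143)
j=9 picked index 9: u0 ∈ [4/143, 86/715)
j=10 picked index 10: u0 ∈ [21/715, 1/11)
intersection: [34/715, 46/715)

34/715 46/715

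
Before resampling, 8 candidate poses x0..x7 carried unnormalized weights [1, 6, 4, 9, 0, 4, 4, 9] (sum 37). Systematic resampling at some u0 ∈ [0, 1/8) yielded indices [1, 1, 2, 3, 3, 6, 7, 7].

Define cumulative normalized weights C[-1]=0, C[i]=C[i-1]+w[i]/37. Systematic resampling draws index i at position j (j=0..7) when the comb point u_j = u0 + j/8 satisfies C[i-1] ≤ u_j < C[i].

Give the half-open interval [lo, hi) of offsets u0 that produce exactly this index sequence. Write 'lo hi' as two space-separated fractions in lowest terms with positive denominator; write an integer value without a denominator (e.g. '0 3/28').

C = [1/37, 7/37, 11/37, 20/37, 20/37, 24/37, 28/37, 1]
j=0 picked index 1: u0 ∈ [1/37, 7/37)
j=1 picked index 1: u0 ∈ [-29/296, 19/296)
j=2 picked index 2: u0 ∈ [-9/148, 7/148)
j=3 picked index 3: u0 ∈ [-23/296, 49/296)
j=4 picked index 3: u0 ∈ [-15/74, 3/74)
j=5 picked index 6: u0 ∈ [7/296, 39/296)
j=6 picked index 7: u0 ∈ [1/148, 1/4)
j=7 picked index 7: u0 ∈ [-35/296, 1/8)
intersection: [1/37, 3/74)

1/37 3/74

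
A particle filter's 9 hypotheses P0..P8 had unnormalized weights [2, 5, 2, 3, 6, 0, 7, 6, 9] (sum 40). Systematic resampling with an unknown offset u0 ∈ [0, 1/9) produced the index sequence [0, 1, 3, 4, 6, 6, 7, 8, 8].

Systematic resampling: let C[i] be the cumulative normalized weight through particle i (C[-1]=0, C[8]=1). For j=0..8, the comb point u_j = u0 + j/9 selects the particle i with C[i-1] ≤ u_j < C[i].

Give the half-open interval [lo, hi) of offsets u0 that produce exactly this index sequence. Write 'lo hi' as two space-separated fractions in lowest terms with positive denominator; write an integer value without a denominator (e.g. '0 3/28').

1/180 1/20

C = [1/20, 7/40, 9/40, 3/10, 9/20, 9/20, 5/8, 31/40, 1]
j=0 picked index 0: u0 ∈ [0, 1/20)
j=1 picked index 1: u0 ∈ [-11/180, 23/360)
j=2 picked index 3: u0 ∈ [1/360, 7/90)
j=3 picked index 4: u0 ∈ [-1/30, 7/60)
j=4 picked index 6: u0 ∈ [1/180, 13/72)
j=5 picked index 6: u0 ∈ [-19/180, 5/72)
j=6 picked index 7: u0 ∈ [-1/24, 13/120)
j=7 picked index 8: u0 ∈ [-1/360, 2/9)
j=8 picked index 8: u0 ∈ [-41/360, 1/9)
intersection: [1/180, 1/20)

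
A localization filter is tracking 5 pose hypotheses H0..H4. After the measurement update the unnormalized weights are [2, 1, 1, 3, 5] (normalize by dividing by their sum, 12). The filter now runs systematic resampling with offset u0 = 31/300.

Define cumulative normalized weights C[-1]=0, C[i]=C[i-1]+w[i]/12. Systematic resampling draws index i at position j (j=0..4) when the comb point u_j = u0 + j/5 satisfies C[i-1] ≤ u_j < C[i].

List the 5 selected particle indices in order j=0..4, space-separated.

0 2 3 4 4

C = [1/6, 1/4, 1/3, 7/12, 1]
j=0: u_0=31/300 ∈ [0, 1/6) → index 0
j=1: u_1=91/300 ∈ [1/4, 1/3) → index 2
j=2: u_2=151/300 ∈ [1/3, 7/12) → index 3
j=3: u_3=211/300 ∈ [7/12, 1) → index 4
j=4: u_4=271/300 ∈ [7/12, 1) → index 4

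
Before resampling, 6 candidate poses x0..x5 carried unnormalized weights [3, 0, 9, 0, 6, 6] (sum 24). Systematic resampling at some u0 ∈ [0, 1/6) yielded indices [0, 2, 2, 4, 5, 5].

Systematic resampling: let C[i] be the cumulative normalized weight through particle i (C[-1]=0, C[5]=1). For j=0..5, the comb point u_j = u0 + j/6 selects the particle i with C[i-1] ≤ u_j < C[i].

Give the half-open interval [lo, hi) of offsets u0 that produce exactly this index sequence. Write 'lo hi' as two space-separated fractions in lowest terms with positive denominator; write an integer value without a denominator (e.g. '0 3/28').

C = [1/8, 1/8, 1/2, 1/2, 3/4, 1]
j=0 picked index 0: u0 ∈ [0, 1/8)
j=1 picked index 2: u0 ∈ [-1/24, 1/3)
j=2 picked index 2: u0 ∈ [-5/24, 1/6)
j=3 picked index 4: u0 ∈ [0, 1/4)
j=4 picked index 5: u0 ∈ [1/12, 1/3)
j=5 picked index 5: u0 ∈ [-1/12, 1/6)
intersection: [1/12, 1/8)

1/12 1/8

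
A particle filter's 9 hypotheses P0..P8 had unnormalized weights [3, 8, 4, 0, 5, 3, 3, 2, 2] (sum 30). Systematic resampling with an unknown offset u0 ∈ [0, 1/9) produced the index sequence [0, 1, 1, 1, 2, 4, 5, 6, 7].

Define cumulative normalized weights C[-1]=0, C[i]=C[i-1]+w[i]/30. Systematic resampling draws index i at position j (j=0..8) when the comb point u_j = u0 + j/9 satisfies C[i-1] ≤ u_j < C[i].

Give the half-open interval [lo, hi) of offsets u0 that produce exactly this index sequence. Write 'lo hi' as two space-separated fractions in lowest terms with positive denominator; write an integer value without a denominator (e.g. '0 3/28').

C = [1/10, 11/30, 1/2, 1/2, 2/3, 23/30, 13/15, 14/15, 1]
j=0 picked index 0: u0 ∈ [0, 1/10)
j=1 picked index 1: u0 ∈ [-1/90, 23/90)
j=2 picked index 1: u0 ∈ [-11/90, 13/90)
j=3 picked index 1: u0 ∈ [-7/30, 1/30)
j=4 picked index 2: u0 ∈ [-7/90, 1/18)
j=5 picked index 4: u0 ∈ [-1/18, 1/9)
j=6 picked index 5: u0 ∈ [0, 1/10)
j=7 picked index 6: u0 ∈ [-1/90, 4/45)
j=8 picked index 7: u0 ∈ [-1/45, 2/45)
intersection: [0, 1/30)

0 1/30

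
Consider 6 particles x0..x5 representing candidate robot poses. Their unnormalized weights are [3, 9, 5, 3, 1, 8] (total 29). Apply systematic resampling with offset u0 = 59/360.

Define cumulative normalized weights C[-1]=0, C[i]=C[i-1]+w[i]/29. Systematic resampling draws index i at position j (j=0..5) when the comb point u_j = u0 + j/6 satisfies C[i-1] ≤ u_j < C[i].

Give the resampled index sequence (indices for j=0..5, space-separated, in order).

1 1 2 3 5 5

C = [3/29, 12/29, 17/29, 20/29, 21/29, 1]
j=0: u_0=59/360 ∈ [3/29, 12/29) → index 1
j=1: u_1=119/360 ∈ [3/29, 12/29) → index 1
j=2: u_2=179/360 ∈ [12/29, 17/29) → index 2
j=3: u_3=239/360 ∈ [17/29, 20/29) → index 3
j=4: u_4=299/360 ∈ [21/29, 1) → index 5
j=5: u_5=359/360 ∈ [21/29, 1) → index 5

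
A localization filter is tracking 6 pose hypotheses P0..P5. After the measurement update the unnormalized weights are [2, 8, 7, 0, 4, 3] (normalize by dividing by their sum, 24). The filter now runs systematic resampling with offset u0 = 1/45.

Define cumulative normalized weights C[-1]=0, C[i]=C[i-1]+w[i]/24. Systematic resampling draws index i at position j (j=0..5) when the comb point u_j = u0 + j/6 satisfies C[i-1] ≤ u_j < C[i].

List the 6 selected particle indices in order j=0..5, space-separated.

0 1 1 2 2 4

C = [1/12, 5/12, 17/24, 17/24, 7/8, 1]
j=0: u_0=1/45 ∈ [0, 1/12) → index 0
j=1: u_1=17/90 ∈ [1/12, 5/12) → index 1
j=2: u_2=16/45 ∈ [1/12, 5/12) → index 1
j=3: u_3=47/90 ∈ [5/12, 17/24) → index 2
j=4: u_4=31/45 ∈ [5/12, 17/24) → index 2
j=5: u_5=77/90 ∈ [17/24, 7/8) → index 4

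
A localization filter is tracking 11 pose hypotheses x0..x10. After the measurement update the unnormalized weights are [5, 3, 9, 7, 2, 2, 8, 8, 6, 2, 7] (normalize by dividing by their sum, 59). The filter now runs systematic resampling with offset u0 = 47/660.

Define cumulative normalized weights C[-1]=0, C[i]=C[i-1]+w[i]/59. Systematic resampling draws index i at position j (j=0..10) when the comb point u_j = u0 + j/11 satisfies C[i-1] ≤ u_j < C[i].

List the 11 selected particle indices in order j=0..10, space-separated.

C = [5/59, 8/59, 17/59, 24/59, 26/59, 28/59, 36/59, 44/59, 50/59, 52/59, 1]
j=0: u_0=47/660 ∈ [0, 5/59) → index 0
j=1: u_1=107/660 ∈ [8/59, 17/59) → index 2
j=2: u_2=167/660 ∈ [8/59, 17/59) → index 2
j=3: u_3=227/660 ∈ [17/59, 24/59) → index 3
j=4: u_4=287/660 ∈ [24/59, 26/59) → index 4
j=5: u_5=347/660 ∈ [28/59, 36/59) → index 6
j=6: u_6=37/60 ∈ [36/59, 44/59) → index 7
j=7: u_7=467/660 ∈ [36/59, 44/59) → index 7
j=8: u_8=527/660 ∈ [44/59, 50/59) → index 8
j=9: u_9=587/660 ∈ [52/59, 1) → index 10
j=10: u_10=647/660 ∈ [52/59, 1) → index 10

0 2 2 3 4 6 7 7 8 10 10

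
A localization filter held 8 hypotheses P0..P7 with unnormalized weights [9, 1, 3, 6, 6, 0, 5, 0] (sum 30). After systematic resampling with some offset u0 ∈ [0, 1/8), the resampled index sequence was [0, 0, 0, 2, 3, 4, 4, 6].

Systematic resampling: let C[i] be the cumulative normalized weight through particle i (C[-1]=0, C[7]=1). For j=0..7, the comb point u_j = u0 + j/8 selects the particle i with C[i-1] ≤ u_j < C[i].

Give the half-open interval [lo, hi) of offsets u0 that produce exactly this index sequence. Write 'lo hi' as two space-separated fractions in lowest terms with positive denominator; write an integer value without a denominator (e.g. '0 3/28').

1/120 1/20

C = [3/10, 1/3, 13/30, 19/30, 5/6, 5/6, 1, 1]
j=0 picked index 0: u0 ∈ [0, 3/10)
j=1 picked index 0: u0 ∈ [-1/8, 7/40)
j=2 picked index 0: u0 ∈ [-1/4, 1/20)
j=3 picked index 2: u0 ∈ [-1/24, 7/120)
j=4 picked index 3: u0 ∈ [-1/15, 2/15)
j=5 picked index 4: u0 ∈ [1/120, 5/24)
j=6 picked index 4: u0 ∈ [-7/60, 1/12)
j=7 picked index 6: u0 ∈ [-1/24, 1/8)
intersection: [1/120, 1/20)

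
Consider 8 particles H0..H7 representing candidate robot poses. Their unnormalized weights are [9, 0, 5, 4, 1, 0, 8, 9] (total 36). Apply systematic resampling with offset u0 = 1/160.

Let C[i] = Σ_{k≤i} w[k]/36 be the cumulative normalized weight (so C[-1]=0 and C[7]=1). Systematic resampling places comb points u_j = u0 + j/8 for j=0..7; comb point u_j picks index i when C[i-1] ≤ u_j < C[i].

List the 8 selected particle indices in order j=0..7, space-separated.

C = [1/4, 1/4, 7/18, 1/2, 19/36, 19/36, 3/4, 1]
j=0: u_0=1/160 ∈ [0, 1/4) → index 0
j=1: u_1=21/160 ∈ [0, 1/4) → index 0
j=2: u_2=41/160 ∈ [1/4, 7/18) → index 2
j=3: u_3=61/160 ∈ [1/4, 7/18) → index 2
j=4: u_4=81/160 ∈ [1/2, 19/36) → index 4
j=5: u_5=101/160 ∈ [19/36, 3/4) → index 6
j=6: u_6=121/160 ∈ [3/4, 1) → index 7
j=7: u_7=141/160 ∈ [3/4, 1) → index 7

0 0 2 2 4 6 7 7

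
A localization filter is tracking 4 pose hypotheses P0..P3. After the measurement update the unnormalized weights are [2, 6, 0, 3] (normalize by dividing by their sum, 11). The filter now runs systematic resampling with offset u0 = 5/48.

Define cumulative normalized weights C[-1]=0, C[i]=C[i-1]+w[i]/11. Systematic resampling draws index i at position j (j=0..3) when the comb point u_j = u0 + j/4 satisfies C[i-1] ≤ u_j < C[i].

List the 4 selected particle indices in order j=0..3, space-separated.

0 1 1 3

C = [2/11, 8/11, 8/11, 1]
j=0: u_0=5/48 ∈ [0, 2/11) → index 0
j=1: u_1=17/48 ∈ [2/11, 8/11) → index 1
j=2: u_2=29/48 ∈ [2/11, 8/11) → index 1
j=3: u_3=41/48 ∈ [8/11, 1) → index 3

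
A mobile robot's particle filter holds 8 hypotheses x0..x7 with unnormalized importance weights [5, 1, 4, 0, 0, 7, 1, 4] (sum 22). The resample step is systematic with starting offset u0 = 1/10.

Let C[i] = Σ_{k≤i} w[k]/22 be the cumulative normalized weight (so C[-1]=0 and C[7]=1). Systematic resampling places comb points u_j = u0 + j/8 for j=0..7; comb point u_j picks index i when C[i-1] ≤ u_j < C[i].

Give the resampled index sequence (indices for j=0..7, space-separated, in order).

0 0 2 5 5 5 7 7

C = [5/22, 3/11, 5/11, 5/11, 5/11, 17/22, 9/11, 1]
j=0: u_0=1/10 ∈ [0, 5/22) → index 0
j=1: u_1=9/40 ∈ [0, 5/22) → index 0
j=2: u_2=7/20 ∈ [3/11, 5/11) → index 2
j=3: u_3=19/40 ∈ [5/11, 17/22) → index 5
j=4: u_4=3/5 ∈ [5/11, 17/22) → index 5
j=5: u_5=29/40 ∈ [5/11, 17/22) → index 5
j=6: u_6=17/20 ∈ [9/11, 1) → index 7
j=7: u_7=39/40 ∈ [9/11, 1) → index 7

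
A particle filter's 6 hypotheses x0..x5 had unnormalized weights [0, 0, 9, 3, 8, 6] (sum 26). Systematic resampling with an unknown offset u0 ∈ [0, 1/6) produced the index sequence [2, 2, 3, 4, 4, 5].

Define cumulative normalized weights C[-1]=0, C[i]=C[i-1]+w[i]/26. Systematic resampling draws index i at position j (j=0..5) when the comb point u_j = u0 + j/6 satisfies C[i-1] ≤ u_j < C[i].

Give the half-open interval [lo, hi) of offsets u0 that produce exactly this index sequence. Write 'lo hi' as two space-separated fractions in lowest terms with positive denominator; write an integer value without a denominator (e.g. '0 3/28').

C = [0, 0, 9/26, 6/13, 10/13, 1]
j=0 picked index 2: u0 ∈ [0, 9/26)
j=1 picked index 2: u0 ∈ [-1/6, 7/39)
j=2 picked index 3: u0 ∈ [1/78, 5/39)
j=3 picked index 4: u0 ∈ [-1/26, 7/26)
j=4 picked index 4: u0 ∈ [-8/39, 4/39)
j=5 picked index 5: u0 ∈ [-5/78, 1/6)
intersection: [1/78, 4/39)

1/78 4/39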